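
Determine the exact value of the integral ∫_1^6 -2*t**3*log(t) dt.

-648*log(3) - 648*log(2) + 1295/8

Integrate by parts once (u = ln t, dv = -2*t**3 dt).
An antiderivative is F(t) = -t**4*(4*log(t) - 1)/8.
Then F(6) - F(1) = (-648*log(3) - 648*log(2) + 162) - (1/8) = -648*log(3) - 648*log(2) + 1295/8.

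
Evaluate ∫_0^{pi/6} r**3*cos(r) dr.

Integrate by parts 3 times (u = r^3, dv = cos(r) dr).
An antiderivative is F(r) = r**3*sin(r) + 3*r**2*cos(r) - 6*r*sin(r) - 6*cos(r).
Then F(pi/6) - F(0) = (-3*sqrt(3) - pi/2 + pi**3/432 + sqrt(3)*pi**2/24) - (-6) = -3*sqrt(3) - pi/2 + pi**3/432 + sqrt(3)*pi**2/24 + 6.

-3*sqrt(3) - pi/2 + pi**3/432 + sqrt(3)*pi**2/24 + 6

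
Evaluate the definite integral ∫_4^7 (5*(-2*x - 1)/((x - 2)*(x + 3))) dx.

-10*log(5) + 5*log(7)

Factor the denominator: x**2 + x - 6 = (x + 3)(x - 2).
Partial fractions: 5*(-2*x - 1)/((x - 2)*(x + 3)) = -5/(x + 3) - 5/(x - 2).
An antiderivative is F(x) = -5*log(x - 2) - 5*log(x + 3).
Then F(7) - F(4) = (-10*log(5) - 5*log(2)) - (-5*log(7) - 5*log(2)) = -10*log(5) + 5*log(7).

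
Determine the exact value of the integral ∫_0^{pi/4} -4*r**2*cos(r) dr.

sqrt(2)*(-pi - pi**2/8 + 4)

Integrate by parts twice (u = r^2, dv = -4*cos(r) dr).
An antiderivative is F(r) = -4*r**2*sin(r) - 8*r*cos(r) + 8*sin(r).
Then F(pi/4) - F(0) = (sqrt(2)*(-pi - pi**2/8 + 4)) - (0) = sqrt(2)*(-pi - pi**2/8 + 4).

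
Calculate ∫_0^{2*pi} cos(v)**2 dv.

pi

Use the identity cos^2(v) = (1 + cos(2*v))/2.
An antiderivative is F(v) = v/2 + sin(2*v)/4.
Then F(2*pi) - F(0) = (pi) - (0) = pi.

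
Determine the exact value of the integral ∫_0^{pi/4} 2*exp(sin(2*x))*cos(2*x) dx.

Let u = sin(2*x), so du = 2*cos(2*x) dx. When x = 0, u = 0; when x = pi/4, u = 1.
The integral becomes ∫ exp(u) du from 0 to 1, with antiderivative exp(u).
Back in x: F(x) = exp(sin(2*x)).
Then F(pi/4) - F(0) = (E) - (1) = -1 + E.

-1 + E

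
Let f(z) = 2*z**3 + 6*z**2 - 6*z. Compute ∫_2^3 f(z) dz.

111/2

By the power rule, an antiderivative is F(z) = z**4/2 + 2*z**3 - 3*z**2.
Then F(3) - F(2) = (135/2) - (12) = 111/2.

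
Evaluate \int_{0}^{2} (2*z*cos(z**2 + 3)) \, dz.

-sin(3) + sin(7)

Let u = z**2 + 3, so du = 2*z dz. When z = 0, u = 3; when z = 2, u = 7.
The integral becomes ∫ cos(u) du from 3 to 7, with antiderivative sin(u).
Back in z: F(z) = sin(z**2 + 3).
Then F(2) - F(0) = (sin(7)) - (sin(3)) = -sin(3) + sin(7).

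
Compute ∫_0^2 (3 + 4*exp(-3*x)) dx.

An antiderivative is F(x) = 3*x - 4*exp(-3*x)/3.
Then F(2) - F(0) = (6 - 4*exp(-6)/3) - (-4/3) = 22/3 - 4*exp(-6)/3.

22/3 - 4*exp(-6)/3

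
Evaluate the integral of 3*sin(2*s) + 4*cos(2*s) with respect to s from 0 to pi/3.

sqrt(3) + 9/4

An antiderivative is F(s) = 2*sin(2*s) - 3*cos(2*s)/2.
Then F(pi/3) - F(0) = (3/4 + sqrt(3)) - (-3/2) = sqrt(3) + 9/4.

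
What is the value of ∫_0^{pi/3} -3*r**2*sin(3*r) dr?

Integrate by parts twice (u = r^2, dv = -3*sin(3*r) dr).
An antiderivative is F(r) = r**2*cos(3*r) - 2*r*sin(3*r)/3 - 2*cos(3*r)/9.
Then F(pi/3) - F(0) = (2/9 - pi**2/9) - (-2/9) = 4/9 - pi**2/9.

4/9 - pi**2/9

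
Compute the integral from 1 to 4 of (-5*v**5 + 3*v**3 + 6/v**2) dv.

By the power rule, an antiderivative is F(v) = -5*v**6/6 + 3*v**4/4 - 6/v.
Then F(4) - F(1) = (-19337/6) - (-73/12) = -12867/4.

-12867/4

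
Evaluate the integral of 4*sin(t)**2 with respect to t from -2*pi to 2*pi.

Use the identity sin^2(t) = (1 - cos(2*t))/2.
An antiderivative is F(t) = 2*t - sin(2*t).
Then F(2*pi) - F(-2*pi) = (4*pi) - (-4*pi) = 8*pi.

8*pi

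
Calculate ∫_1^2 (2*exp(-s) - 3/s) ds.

-3*log(2) - 2*exp(-2) + 2*exp(-1)

An antiderivative is F(s) = -3*log(s) - 2*exp(-s).
Then F(2) - F(1) = (-3*log(2) - 2*exp(-2)) - (-2*exp(-1)) = -3*log(2) - 2*exp(-2) + 2*exp(-1).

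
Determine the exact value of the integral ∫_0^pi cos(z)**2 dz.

Use the identity cos^2(z) = (1 + cos(2*z))/2.
An antiderivative is F(z) = z/2 + sin(2*z)/4.
Then F(pi) - F(0) = (pi/2) - (0) = pi/2.

pi/2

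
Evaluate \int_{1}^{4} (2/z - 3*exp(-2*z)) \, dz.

An antiderivative is F(z) = 2*log(z) + 3*exp(-2*z)/2.
Then F(4) - F(1) = (3*exp(-8)/2 + 4*log(2)) - (3*exp(-2)/2) = -3*exp(-2)/2 + 3*exp(-8)/2 + 4*log(2).

-3*exp(-2)/2 + 3*exp(-8)/2 + 4*log(2)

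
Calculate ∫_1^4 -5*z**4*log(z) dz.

1023/5 - 2048*log(2)

Integrate by parts once (u = ln z, dv = -5*z**4 dz).
An antiderivative is F(z) = -z**5*(5*log(z) - 1)/5.
Then F(4) - F(1) = (1024/5 - 2048*log(2)) - (1/5) = 1023/5 - 2048*log(2).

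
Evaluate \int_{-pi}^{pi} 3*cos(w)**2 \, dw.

3*pi

Use the identity cos^2(w) = (1 + cos(2*w))/2.
An antiderivative is F(w) = 3*w/2 + 3*sin(2*w)/4.
Then F(pi) - F(-pi) = (3*pi/2) - (-3*pi/2) = 3*pi.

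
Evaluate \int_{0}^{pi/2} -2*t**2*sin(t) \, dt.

Integrate by parts twice (u = t^2, dv = -2*sin(t) dt).
An antiderivative is F(t) = 2*t**2*cos(t) - 4*t*sin(t) - 4*cos(t).
Then F(pi/2) - F(0) = (-2*pi) - (-4) = 4 - 2*pi.

4 - 2*pi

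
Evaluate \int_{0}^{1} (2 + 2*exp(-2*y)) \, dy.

3 - exp(-2)

An antiderivative is F(y) = 2*y - exp(-2*y).
Then F(1) - F(0) = (2 - exp(-2)) - (-1) = 3 - exp(-2).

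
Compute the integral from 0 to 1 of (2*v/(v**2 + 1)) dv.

Let u = v**2 + 1, so du = 2*v dv. When v = 0, u = 1; when v = 1, u = 2.
The integral becomes ∫ 1/u du from 1 to 2, with antiderivative log(u).
Back in v: F(v) = log(v**2 + 1).
Then F(1) - F(0) = (log(2)) - (0) = log(2).

log(2)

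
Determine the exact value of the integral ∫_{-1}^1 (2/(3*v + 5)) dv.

An antiderivative is F(v) = 2*log(3*v + 5)/3.
Then F(1) - F(-1) = (log(4)) - (2*log(2)/3) = 4*log(2)/3.

4*log(2)/3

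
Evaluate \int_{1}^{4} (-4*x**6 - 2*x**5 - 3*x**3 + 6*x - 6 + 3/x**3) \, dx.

By the power rule, an antiderivative is F(x) = -4*x**7/7 - x**6/3 - 3*x**4/4 + 3*x**2 - 6*x - 3/(2*x**2).
Then F(4) - F(1) = (-7321919/672) - (-517/84) = -2439261/224.

-2439261/224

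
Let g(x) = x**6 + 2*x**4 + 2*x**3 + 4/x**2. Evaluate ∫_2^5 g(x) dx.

887973/70

By the power rule, an antiderivative is F(x) = x**7/7 + 2*x**5/5 + x**4/2 - 4/x.
Then F(5) - F(2) = (890569/70) - (1298/35) = 887973/70.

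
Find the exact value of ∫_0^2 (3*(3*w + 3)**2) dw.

Let u = 3*w + 3, so du = 3 dw. When w = 0, u = 3; when w = 2, u = 9.
The integral becomes ∫ u**2 du from 3 to 9, with antiderivative u**3/3.
Back in w: F(w) = (3*w + 3)**3/3.
Then F(2) - F(0) = (243) - (9) = 234.

234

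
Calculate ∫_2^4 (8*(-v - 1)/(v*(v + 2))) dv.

Factor the denominator: v**2 + 2*v = (v + 2)v.
Partial fractions: 8*(-v - 1)/(v*(v + 2)) = -4/(v + 2) - 4/v.
An antiderivative is F(v) = -4*log(v) - 4*log(v + 2).
Then F(4) - F(2) = (-12*log(2) - 4*log(3)) - (-12*log(2)) = -log(81).

-log(81)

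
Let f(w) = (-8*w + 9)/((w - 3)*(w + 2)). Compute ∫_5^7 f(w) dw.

-10*log(3) - 3*log(2) + 5*log(7)

Factor the denominator: w**2 - w - 6 = (w + 2)(w - 3).
Partial fractions: (-8*w + 9)/((w - 3)*(w + 2)) = -5/(w + 2) - 3/(w - 3).
An antiderivative is F(w) = -3*log(w - 3) - 5*log(w + 2).
Then F(7) - F(5) = (-10*log(3) - 6*log(2)) - (-5*log(7) - 3*log(2)) = -10*log(3) - 3*log(2) + 5*log(7).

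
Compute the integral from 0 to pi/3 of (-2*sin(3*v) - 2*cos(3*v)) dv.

An antiderivative is F(v) = -2*sin(3*v)/3 + 2*cos(3*v)/3.
Then F(pi/3) - F(0) = (-2/3) - (2/3) = -4/3.

-4/3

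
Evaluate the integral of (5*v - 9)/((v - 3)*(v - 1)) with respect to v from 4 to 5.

Factor the denominator: v**2 - 4*v + 3 = (v - 1)(v - 3).
Partial fractions: (5*v - 9)/((v - 3)*(v - 1)) = 2/(v - 1) + 3/(v - 3).
An antiderivative is F(v) = 3*log(v - 3) + 2*log(v - 1).
Then F(5) - F(4) = (7*log(2)) - (log(9)) = -2*log(3) + 7*log(2).

-2*log(3) + 7*log(2)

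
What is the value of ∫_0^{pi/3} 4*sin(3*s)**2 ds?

2*pi/3

Use the identity sin^2(3*s) = (1 - cos(6*s))/2.
An antiderivative is F(s) = 2*s - sin(6*s)/3.
Then F(pi/3) - F(0) = (2*pi/3) - (0) = 2*pi/3.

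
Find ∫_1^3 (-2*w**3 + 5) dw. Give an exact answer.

By the power rule, an antiderivative is F(w) = -w**4/2 + 5*w.
Then F(3) - F(1) = (-51/2) - (9/2) = -30.

-30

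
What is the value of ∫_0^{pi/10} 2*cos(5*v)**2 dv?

pi/10

Use the identity cos^2(5*v) = (1 + cos(10*v))/2.
An antiderivative is F(v) = v + sin(10*v)/10.
Then F(pi/10) - F(0) = (pi/10) - (0) = pi/10.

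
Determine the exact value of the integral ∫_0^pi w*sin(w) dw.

pi

Integrate by parts once (u = w, dv = sin(w) dw).
An antiderivative is F(w) = -w*cos(w) + sin(w).
Then F(pi) - F(0) = (pi) - (0) = pi.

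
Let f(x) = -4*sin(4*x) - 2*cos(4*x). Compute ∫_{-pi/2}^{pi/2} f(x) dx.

An antiderivative is F(x) = -sin(4*x)/2 + cos(4*x).
Then F(pi/2) - F(-pi/2) = (1) - (1) = 0.

0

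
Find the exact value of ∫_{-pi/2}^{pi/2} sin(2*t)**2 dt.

Use the identity sin^2(2*t) = (1 - cos(4*t))/2.
An antiderivative is F(t) = t/2 - sin(4*t)/8.
Then F(pi/2) - F(-pi/2) = (pi/4) - (-pi/4) = pi/2.

pi/2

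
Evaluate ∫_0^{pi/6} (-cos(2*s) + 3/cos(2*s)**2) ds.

An antiderivative is F(s) = -sin(2*s)/2 + 3*tan(2*s)/2.
Then F(pi/6) - F(0) = (5*sqrt(3)/4) - (0) = 5*sqrt(3)/4.

5*sqrt(3)/4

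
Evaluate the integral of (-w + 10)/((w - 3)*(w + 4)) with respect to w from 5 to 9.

Factor the denominator: w**2 + w - 12 = (w + 4)(w - 3).
Partial fractions: (-w + 10)/((w - 3)*(w + 4)) = -2/(w + 4) + 1/(w - 3).
An antiderivative is F(w) = log(w - 3) - 2*log(w + 4).
Then F(9) - F(5) = (-2*log(13) + log(2) + log(3)) - (log(2/81)) = -2*log(13) + 5*log(3).

-2*log(13) + 5*log(3)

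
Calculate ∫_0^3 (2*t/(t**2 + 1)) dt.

log(10)

Let u = t**2 + 1, so du = 2*t dt. When t = 0, u = 1; when t = 3, u = 10.
The integral becomes ∫ 1/u du from 1 to 10, with antiderivative log(u).
Back in t: F(t) = log(t**2 + 1).
Then F(3) - F(0) = (log(10)) - (0) = log(10).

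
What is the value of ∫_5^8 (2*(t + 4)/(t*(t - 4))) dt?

Factor the denominator: t**2 - 4*t = t(t - 4).
Partial fractions: 2*(t + 4)/(t*(t - 4)) = -2/t + 4/(t - 4).
An antiderivative is F(t) = -2*log(t) + 4*log(t - 4).
Then F(8) - F(5) = (log(4)) - (-log(25)) = log(100).

log(100)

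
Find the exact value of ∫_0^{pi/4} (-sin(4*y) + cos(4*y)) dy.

-1/2

An antiderivative is F(y) = sin(4*y)/4 + cos(4*y)/4.
Then F(pi/4) - F(0) = (-1/4) - (1/4) = -1/2.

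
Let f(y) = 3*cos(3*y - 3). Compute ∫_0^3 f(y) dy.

sin(6) + sin(3)

Let u = 3*y - 3, so du = 3 dy. When y = 0, u = -3; when y = 3, u = 6.
The integral becomes ∫ cos(u) du from -3 to 6, with antiderivative sin(u).
Back in y: F(y) = sin(3*y - 3).
Then F(3) - F(0) = (sin(6)) - (-sin(3)) = sin(6) + sin(3).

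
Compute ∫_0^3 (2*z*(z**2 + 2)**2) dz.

441

Let u = z**2 + 2, so du = 2*z dz. When z = 0, u = 2; when z = 3, u = 11.
The integral becomes ∫ u**2 du from 2 to 11, with antiderivative u**3/3.
Back in z: F(z) = (z**2 + 2)**3/3.
Then F(3) - F(0) = (1331/3) - (8/3) = 441.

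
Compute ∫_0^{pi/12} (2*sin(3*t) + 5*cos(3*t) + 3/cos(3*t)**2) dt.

An antiderivative is F(t) = 5*sin(3*t)/3 - 2*cos(3*t)/3 + tan(3*t).
Then F(pi/12) - F(0) = (sqrt(2)/2 + 1) - (-2/3) = sqrt(2)/2 + 5/3.

sqrt(2)/2 + 5/3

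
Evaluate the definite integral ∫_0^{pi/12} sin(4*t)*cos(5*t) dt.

Use the identity sin(4*t)cos(5*t) = [sin(9*t) + sin(-t)]/2.
An antiderivative is F(t) = cos(t)/2 - cos(9*t)/18.
Then F(pi/12) - F(0) = (11*sqrt(2)/72 + sqrt(6)/8) - (4/9) = -4/9 + 11*sqrt(2)/72 + sqrt(6)/8.

-4/9 + 11*sqrt(2)/72 + sqrt(6)/8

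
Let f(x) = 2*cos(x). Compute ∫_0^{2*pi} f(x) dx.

0

An antiderivative is F(x) = 2*sin(x).
Then F(2*pi) - F(0) = (0) - (0) = 0.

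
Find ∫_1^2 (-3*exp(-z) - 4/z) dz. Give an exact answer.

An antiderivative is F(z) = -4*log(z) + 3*exp(-z).
Then F(2) - F(1) = (-4*log(2) + 3*exp(-2)) - (3*exp(-1)) = -4*log(2) - 3*exp(-1) + 3*exp(-2).

-4*log(2) - 3*exp(-1) + 3*exp(-2)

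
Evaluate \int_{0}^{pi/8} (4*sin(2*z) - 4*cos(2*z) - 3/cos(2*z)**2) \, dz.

An antiderivative is F(z) = -2*sin(2*z) - 2*cos(2*z) - 3*tan(2*z)/2.
Then F(pi/8) - F(0) = (-2*sqrt(2) - 3/2) - (-2) = 1/2 - 2*sqrt(2).

1/2 - 2*sqrt(2)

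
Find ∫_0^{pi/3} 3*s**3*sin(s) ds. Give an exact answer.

-9*sqrt(3) - pi**3/18 + sqrt(3)*pi**2/2 + 3*pi

Integrate by parts 3 times (u = s^3, dv = 3*sin(s) ds).
An antiderivative is F(s) = -3*s**3*cos(s) + 9*s**2*sin(s) + 18*s*cos(s) - 18*sin(s).
Then F(pi/3) - F(0) = (-9*sqrt(3) - pi**3/18 + sqrt(3)*pi**2/2 + 3*pi) - (0) = -9*sqrt(3) - pi**3/18 + sqrt(3)*pi**2/2 + 3*pi.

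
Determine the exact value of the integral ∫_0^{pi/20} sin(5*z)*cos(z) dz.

-sqrt(5)/32 - sqrt(10 - 2*sqrt(5))/48 + 17/96

Use the identity sin(5*z)cos(z) = [sin(6*z) + sin(4*z)]/2.
An antiderivative is F(z) = -cos(4*z)/8 - cos(6*z)/12.
Then F(pi/20) - F(0) = (-sqrt(5)/32 - sqrt(10 - 2*sqrt(5))/48 - 1/32) - (-5/24) = -sqrt(5)/32 - sqrt(10 - 2*sqrt(5))/48 + 17/96.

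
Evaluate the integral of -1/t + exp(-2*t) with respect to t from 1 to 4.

(-4*exp(8)*log(2) - 1 + exp(6))*exp(-8)/2

An antiderivative is F(t) = -log(t) - exp(-2*t)/2.
Then F(4) - F(1) = (-2*log(2) - exp(-8)/2) - (-exp(-2)/2) = (-4*exp(8)*log(2) - 1 + exp(6))*exp(-8)/2.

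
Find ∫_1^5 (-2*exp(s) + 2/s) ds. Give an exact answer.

An antiderivative is F(s) = -2*exp(s) + 2*log(s).
Then F(5) - F(1) = (-2*exp(5) + 2*log(5)) - (-2*exp(1)) = -2*exp(5) + 2*log(5) + 2*exp(1).

-2*exp(5) + 2*log(5) + 2*exp(1)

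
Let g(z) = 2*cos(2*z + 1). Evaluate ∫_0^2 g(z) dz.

Let u = 2*z + 1, so du = 2 dz. When z = 0, u = 1; when z = 2, u = 5.
The integral becomes ∫ cos(u) du from 1 to 5, with antiderivative sin(u).
Back in z: F(z) = sin(2*z + 1).
Then F(2) - F(0) = (sin(5)) - (sin(1)) = sin(5) - sin(1).

sin(5) - sin(1)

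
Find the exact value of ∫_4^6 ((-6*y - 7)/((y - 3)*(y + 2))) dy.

-4*log(3) - 2*log(2)

Factor the denominator: y**2 - y - 6 = (y + 2)(y - 3).
Partial fractions: (-6*y - 7)/((y - 3)*(y + 2)) = -1/(y + 2) - 5/(y - 3).
An antiderivative is F(y) = -5*log(y - 3) - log(y + 2).
Then F(6) - F(4) = (-5*log(3) - 3*log(2)) - (-log(6)) = -4*log(3) - 2*log(2).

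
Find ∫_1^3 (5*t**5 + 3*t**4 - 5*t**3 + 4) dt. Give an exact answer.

9898/15

By the power rule, an antiderivative is F(t) = 5*t**6/6 + 3*t**5/5 - 5*t**4/4 + 4*t.
Then F(3) - F(1) = (13281/20) - (251/60) = 9898/15.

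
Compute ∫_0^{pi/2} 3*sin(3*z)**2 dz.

3*pi/4

Use the identity sin^2(3*z) = (1 - cos(6*z))/2.
An antiderivative is F(z) = 3*z/2 - sin(6*z)/4.
Then F(pi/2) - F(0) = (3*pi/4) - (0) = 3*pi/4.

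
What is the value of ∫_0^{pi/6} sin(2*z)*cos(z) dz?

Use the identity sin(2*z)cos(z) = [sin(3*z) + sin(z)]/2.
An antiderivative is F(z) = -cos(z)/2 - cos(3*z)/6.
Then F(pi/6) - F(0) = (-sqrt(3)/4) - (-2/3) = 2/3 - sqrt(3)/4.

2/3 - sqrt(3)/4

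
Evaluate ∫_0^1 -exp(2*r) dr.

1/2 - exp(2)/2

An antiderivative is F(r) = -exp(2*r)/2.
Then F(1) - F(0) = (-exp(2)/2) - (-1/2) = 1/2 - exp(2)/2.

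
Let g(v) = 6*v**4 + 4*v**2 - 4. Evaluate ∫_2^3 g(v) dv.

4118/15

By the power rule, an antiderivative is F(v) = 6*v**5/5 + 4*v**3/3 - 4*v.
Then F(3) - F(2) = (1578/5) - (616/15) = 4118/15.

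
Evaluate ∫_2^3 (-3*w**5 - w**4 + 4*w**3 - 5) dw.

-3147/10

By the power rule, an antiderivative is F(w) = -w**6/2 - w**5/5 + w**4 - 5*w.
Then F(3) - F(2) = (-3471/10) - (-162/5) = -3147/10.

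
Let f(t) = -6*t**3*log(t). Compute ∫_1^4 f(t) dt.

765/8 - 768*log(2)

Integrate by parts once (u = ln t, dv = -6*t**3 dt).
An antiderivative is F(t) = -3*t**4*(4*log(t) - 1)/8.
Then F(4) - F(1) = (96 - 768*log(2)) - (3/8) = 765/8 - 768*log(2).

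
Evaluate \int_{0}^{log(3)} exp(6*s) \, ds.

Let u = exp(s), so du = exp(s) ds. When s = 0, u = 1; when s = log(3), u = 3.
The integral becomes ∫ u**5 du from 1 to 3, with antiderivative u**6/6.
Back in s: F(s) = exp(6*s)/6.
Then F(log(3)) - F(0) = (243/2) - (1/6) = 364/3.

364/3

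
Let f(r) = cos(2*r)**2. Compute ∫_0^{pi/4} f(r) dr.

Use the identity cos^2(2*r) = (1 + cos(4*r))/2.
An antiderivative is F(r) = r/2 + sin(4*r)/8.
Then F(pi/4) - F(0) = (pi/8) - (0) = pi/8.

pi/8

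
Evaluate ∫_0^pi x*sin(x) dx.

Integrate by parts once (u = x, dv = sin(x) dx).
An antiderivative is F(x) = -x*cos(x) + sin(x).
Then F(pi) - F(0) = (pi) - (0) = pi.

pi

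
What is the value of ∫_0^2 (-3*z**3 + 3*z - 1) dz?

-8

By the power rule, an antiderivative is F(z) = -3*z**4/4 + 3*z**2/2 - z.
Then F(2) - F(0) = (-8) - (0) = -8.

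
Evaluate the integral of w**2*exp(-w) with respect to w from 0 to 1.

2 - 5*exp(-1)

Integrate by parts twice (u = w^2, dv = exp(-w) dw).
An antiderivative is F(w) = (-w**2 - 2*w - 2)*exp(-w).
Then F(1) - F(0) = (-5*exp(-1)) - (-2) = 2 - 5*exp(-1).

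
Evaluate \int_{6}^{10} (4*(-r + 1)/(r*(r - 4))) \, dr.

Factor the denominator: r**2 - 4*r = r(r - 4).
Partial fractions: 4*(-r + 1)/(r*(r - 4)) = -1/r - 3/(r - 4).
An antiderivative is F(r) = -log(r) - 3*log(r - 4).
Then F(10) - F(6) = (-3*log(3) - 4*log(2) - log(5)) - (-log(48)) = -log(45).

-log(45)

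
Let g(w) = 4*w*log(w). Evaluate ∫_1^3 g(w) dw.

Integrate by parts once (u = ln w, dv = 4*w dw).
An antiderivative is F(w) = w**2*(2*log(w) - 1).
Then F(3) - F(1) = (-9 + 18*log(3)) - (-1) = -8 + 18*log(3).

-8 + 18*log(3)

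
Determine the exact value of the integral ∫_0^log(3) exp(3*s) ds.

26/3

Let u = exp(s), so du = exp(s) ds. When s = 0, u = 1; when s = log(3), u = 3.
The integral becomes ∫ u**2 du from 1 to 3, with antiderivative u**3/3.
Back in s: F(s) = exp(3*s)/3.
Then F(log(3)) - F(0) = (9) - (1/3) = 26/3.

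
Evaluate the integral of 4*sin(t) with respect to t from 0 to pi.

8

An antiderivative is F(t) = -4*cos(t).
Then F(pi) - F(0) = (4) - (-4) = 8.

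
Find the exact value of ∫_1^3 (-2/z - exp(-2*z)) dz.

An antiderivative is F(z) = -2*log(z) + exp(-2*z)/2.
Then F(3) - F(1) = (-2*log(3) + exp(-6)/2) - (exp(-2)/2) = (-4*exp(6)*log(3) - exp(4) + 1)*exp(-6)/2.

(-4*exp(6)*log(3) - exp(4) + 1)*exp(-6)/2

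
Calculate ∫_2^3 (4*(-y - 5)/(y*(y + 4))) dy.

Factor the denominator: y**2 + 4*y = (y + 4)y.
Partial fractions: 4*(-y - 5)/(y*(y + 4)) = 1/(y + 4) - 5/y.
An antiderivative is F(y) = -5*log(y) + log(y + 4).
Then F(3) - F(2) = (-5*log(3) + log(7)) - (log(3/16)) = -6*log(3) + log(7) + 4*log(2).

-6*log(3) + log(7) + 4*log(2)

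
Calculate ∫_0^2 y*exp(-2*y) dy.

Integrate by parts once (u = y, dv = exp(-2*y) dy).
An antiderivative is F(y) = (-2*y - 1)*exp(-2*y)/4.
Then F(2) - F(0) = (-5*exp(-4)/4) - (-1/4) = (-5 + exp(4))*exp(-4)/4.

(-5 + exp(4))*exp(-4)/4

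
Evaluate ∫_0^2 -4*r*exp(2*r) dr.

Integrate by parts once (u = r, dv = -4*exp(2*r) dr).
An antiderivative is F(r) = (-2*r + 1)*exp(2*r).
Then F(2) - F(0) = (-3*exp(4)) - (1) = -3*exp(4) - 1.

-3*exp(4) - 1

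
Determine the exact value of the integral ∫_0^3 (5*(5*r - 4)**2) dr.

Let u = 5*r - 4, so du = 5 dr. When r = 0, u = -4; when r = 3, u = 11.
The integral becomes ∫ u**2 du from -4 to 11, with antiderivative u**3/3.
Back in r: F(r) = (5*r - 4)**3/3.
Then F(3) - F(0) = (1331/3) - (-64/3) = 465.

465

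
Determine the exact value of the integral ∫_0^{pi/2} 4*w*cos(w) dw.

-4 + 2*pi

Integrate by parts once (u = w, dv = 4*cos(w) dw).
An antiderivative is F(w) = 4*w*sin(w) + 4*cos(w).
Then F(pi/2) - F(0) = (2*pi) - (4) = -4 + 2*pi.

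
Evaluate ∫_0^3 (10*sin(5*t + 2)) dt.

2*cos(2) - 2*cos(17)

Let u = 5*t + 2, so du = 5 dt. When t = 0, u = 2; when t = 3, u = 17.
The integral becomes 2·∫ sin(u) du from 2 to 17, with antiderivative -2*cos(u).
Back in t: F(t) = -2*cos(5*t + 2).
Then F(3) - F(0) = (-2*cos(17)) - (-2*cos(2)) = 2*cos(2) - 2*cos(17).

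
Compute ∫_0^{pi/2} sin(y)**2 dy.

Use the identity sin^2(y) = (1 - cos(2*y))/2.
An antiderivative is F(y) = y/2 - sin(2*y)/4.
Then F(pi/2) - F(0) = (pi/4) - (0) = pi/4.

pi/4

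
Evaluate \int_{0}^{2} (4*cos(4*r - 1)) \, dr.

Let u = 4*r - 1, so du = 4 dr. When r = 0, u = -1; when r = 2, u = 7.
The integral becomes ∫ cos(u) du from -1 to 7, with antiderivative sin(u).
Back in r: F(r) = sin(4*r - 1).
Then F(2) - F(0) = (sin(7)) - (-sin(1)) = sin(7) + sin(1).

sin(7) + sin(1)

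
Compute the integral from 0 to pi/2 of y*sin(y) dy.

Integrate by parts once (u = y, dv = sin(y) dy).
An antiderivative is F(y) = -y*cos(y) + sin(y).
Then F(pi/2) - F(0) = (1) - (0) = 1.

1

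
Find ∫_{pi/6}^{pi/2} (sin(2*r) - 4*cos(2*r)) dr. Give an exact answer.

3/4 + sqrt(3)

An antiderivative is F(r) = -2*sin(2*r) - cos(2*r)/2.
Then F(pi/2) - F(pi/6) = (1/2) - (-sqrt(3) - 1/4) = 3/4 + sqrt(3).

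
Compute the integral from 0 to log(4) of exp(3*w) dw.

21

Let u = exp(w), so du = exp(w) dw. When w = 0, u = 1; when w = log(4), u = 4.
The integral becomes ∫ u**2 du from 1 to 4, with antiderivative u**3/3.
Back in w: F(w) = exp(3*w)/3.
Then F(log(4)) - F(0) = (64/3) - (1/3) = 21.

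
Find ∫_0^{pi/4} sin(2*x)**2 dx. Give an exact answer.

pi/8

Use the identity sin^2(2*x) = (1 - cos(4*x))/2.
An antiderivative is F(x) = x/2 - sin(4*x)/8.
Then F(pi/4) - F(0) = (pi/8) - (0) = pi/8.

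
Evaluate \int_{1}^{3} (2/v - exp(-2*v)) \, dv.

(-exp(4) + 1 + 4*exp(6)*log(3))*exp(-6)/2

An antiderivative is F(v) = 2*log(v) + exp(-2*v)/2.
Then F(3) - F(1) = (exp(-6)/2 + 2*log(3)) - (exp(-2)/2) = (-exp(4) + 1 + 4*exp(6)*log(3))*exp(-6)/2.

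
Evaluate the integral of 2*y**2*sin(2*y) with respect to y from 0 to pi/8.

Integrate by parts twice (u = y^2, dv = 2*sin(2*y) dy).
An antiderivative is F(y) = -y**2*cos(2*y) + y*sin(2*y) + cos(2*y)/2.
Then F(pi/8) - F(0) = (sqrt(2)*(-pi**2 + 8*pi + 32)/128) - (1/2) = -1/2 - sqrt(2)*pi**2/128 + sqrt(2)*pi/16 + sqrt(2)/4.

-1/2 - sqrt(2)*pi**2/128 + sqrt(2)*pi/16 + sqrt(2)/4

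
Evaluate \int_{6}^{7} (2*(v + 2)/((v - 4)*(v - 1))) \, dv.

-6*log(2) + 2*log(3) + 2*log(5)

Factor the denominator: v**2 - 5*v + 4 = (v - 1)(v - 4).
Partial fractions: 2*(v + 2)/((v - 4)*(v - 1)) = -2/(v - 1) + 4/(v - 4).
An antiderivative is F(v) = 4*log(v - 4) - 2*log(v - 1).
Then F(7) - F(6) = (log(9/4)) - (log(16/25)) = -6*log(2) + 2*log(3) + 2*log(5).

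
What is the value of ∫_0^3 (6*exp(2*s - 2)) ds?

-(3 - 3*exp(6))*exp(-2)

Let u = 2*s - 2, so du = 2 ds. When s = 0, u = -2; when s = 3, u = 4.
The integral becomes 3·∫ exp(u) du from -2 to 4, with antiderivative 3*exp(u).
Back in s: F(s) = 3*exp(2*s - 2).
Then F(3) - F(0) = (3*exp(4)) - (3*exp(-2)) = -(3 - 3*exp(6))*exp(-2).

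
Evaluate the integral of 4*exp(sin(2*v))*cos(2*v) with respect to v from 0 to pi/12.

-2 + 2*exp(1/2)

Let u = sin(2*v), so du = 2*cos(2*v) dv. When v = 0, u = 0; when v = pi/12, u = 1/2.
The integral becomes 2·∫ exp(u) du from 0 to 1/2, with antiderivative 2*exp(u).
Back in v: F(v) = 2*exp(sin(2*v)).
Then F(pi/12) - F(0) = (2*exp(1/2)) - (2) = -2 + 2*exp(1/2).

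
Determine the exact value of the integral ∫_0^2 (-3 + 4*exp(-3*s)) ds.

An antiderivative is F(s) = -3*s - 4*exp(-3*s)/3.
Then F(2) - F(0) = (-6 - 4*exp(-6)/3) - (-4/3) = -14/3 - 4*exp(-6)/3.

-14/3 - 4*exp(-6)/3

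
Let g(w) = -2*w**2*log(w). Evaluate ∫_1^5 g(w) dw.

Integrate by parts once (u = ln w, dv = -2*w**2 dw).
An antiderivative is F(w) = -2*w**3*(3*log(w) - 1)/9.
Then F(5) - F(1) = (250/9 - 250*log(5)/3) - (2/9) = 248/9 - 250*log(5)/3.

248/9 - 250*log(5)/3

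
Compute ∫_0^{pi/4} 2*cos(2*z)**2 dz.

pi/4

Use the identity cos^2(2*z) = (1 + cos(4*z))/2.
An antiderivative is F(z) = z + sin(4*z)/4.
Then F(pi/4) - F(0) = (pi/4) - (0) = pi/4.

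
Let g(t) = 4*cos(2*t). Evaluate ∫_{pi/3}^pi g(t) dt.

-sqrt(3)

An antiderivative is F(t) = 2*sin(2*t).
Then F(pi) - F(pi/3) = (0) - (sqrt(3)) = -sqrt(3).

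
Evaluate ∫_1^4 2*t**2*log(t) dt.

-14 + 256*log(2)/3

Integrate by parts once (u = ln t, dv = 2*t**2 dt).
An antiderivative is F(t) = 2*t**3*(3*log(t) - 1)/9.
Then F(4) - F(1) = (-128/9 + 256*log(2)/3) - (-2/9) = -14 + 256*log(2)/3.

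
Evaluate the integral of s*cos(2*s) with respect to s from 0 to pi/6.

-1/8 + sqrt(3)*pi/24

Integrate by parts once (u = s, dv = cos(2*s) ds).
An antiderivative is F(s) = s*sin(2*s)/2 + cos(2*s)/4.
Then F(pi/6) - F(0) = (1/8 + sqrt(3)*pi/24) - (1/4) = -1/8 + sqrt(3)*pi/24.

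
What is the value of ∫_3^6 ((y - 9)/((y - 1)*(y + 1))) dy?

-4*log(5) - 6*log(2) + 5*log(7)

Factor the denominator: y**2 - 1 = (y + 1)(y - 1).
Partial fractions: (y - 9)/((y - 1)*(y + 1)) = 5/(y + 1) - 4/(y - 1).
An antiderivative is F(y) = -4*log(y - 1) + 5*log(y + 1).
Then F(6) - F(3) = (-4*log(5) + 5*log(7)) - (log(64)) = -4*log(5) - 6*log(2) + 5*log(7).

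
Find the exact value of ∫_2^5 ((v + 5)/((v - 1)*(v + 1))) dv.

Factor the denominator: v**2 - 1 = (v + 1)(v - 1).
Partial fractions: (v + 5)/((v - 1)*(v + 1)) = -2/(v + 1) + 3/(v - 1).
An antiderivative is F(v) = 3*log(v - 1) - 2*log(v + 1).
Then F(5) - F(2) = (log(16/9)) - (-log(9)) = log(16).

log(16)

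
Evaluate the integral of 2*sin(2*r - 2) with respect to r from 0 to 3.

cos(2) - cos(4)

Let u = 2*r - 2, so du = 2 dr. When r = 0, u = -2; when r = 3, u = 4.
The integral becomes ∫ sin(u) du from -2 to 4, with antiderivative -cos(u).
Back in r: F(r) = -cos(2*r - 2).
Then F(3) - F(0) = (-cos(4)) - (-cos(2)) = cos(2) - cos(4).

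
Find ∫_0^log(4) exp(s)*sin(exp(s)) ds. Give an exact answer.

cos(1) - cos(4)

Let u = exp(s), so du = exp(s) ds. When s = 0, u = 1; when s = log(4), u = 4.
The integral becomes ∫ sin(u) du from 1 to 4, with antiderivative -cos(u).
Back in s: F(s) = -cos(exp(s)).
Then F(log(4)) - F(0) = (-cos(4)) - (-cos(1)) = cos(1) - cos(4).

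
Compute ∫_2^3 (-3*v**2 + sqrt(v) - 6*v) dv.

-34 - 4*sqrt(2)/3 + 2*sqrt(3)

By the power rule, an antiderivative is F(v) = 2*v**(3/2)/3 - v**3 - 3*v**2.
Then F(3) - F(2) = (-54 + 2*sqrt(3)) - (-20 + 4*sqrt(2)/3) = -34 - 4*sqrt(2)/3 + 2*sqrt(3).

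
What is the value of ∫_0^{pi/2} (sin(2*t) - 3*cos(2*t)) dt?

1

An antiderivative is F(t) = -3*sin(2*t)/2 - cos(2*t)/2.
Then F(pi/2) - F(0) = (1/2) - (-1/2) = 1.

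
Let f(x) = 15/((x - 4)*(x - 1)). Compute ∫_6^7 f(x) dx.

-10*log(2) + 5*log(5)

Factor the denominator: x**2 - 5*x + 4 = (x - 1)(x - 4).
Partial fractions: 15/((x - 4)*(x - 1)) = -5/(x - 1) + 5/(x - 4).
An antiderivative is F(x) = 5*log(x - 4) - 5*log(x - 1).
Then F(7) - F(6) = (-log(32)) - (-5*log(5) + 5*log(2)) = -10*log(2) + 5*log(5).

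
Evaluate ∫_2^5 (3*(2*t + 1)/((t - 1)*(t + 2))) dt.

3*log(7)

Factor the denominator: t**2 + t - 2 = (t + 2)(t - 1).
Partial fractions: 3*(2*t + 1)/((t - 1)*(t + 2)) = 3/(t + 2) + 3/(t - 1).
An antiderivative is F(t) = 3*log(t - 1) + 3*log(t + 2).
Then F(5) - F(2) = (6*log(2) + 3*log(7)) - (log(64)) = 3*log(7).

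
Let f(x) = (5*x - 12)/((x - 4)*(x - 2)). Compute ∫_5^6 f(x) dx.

Factor the denominator: x**2 - 6*x + 8 = (x - 2)(x - 4).
Partial fractions: (5*x - 12)/((x - 4)*(x - 2)) = 1/(x - 2) + 4/(x - 4).
An antiderivative is F(x) = 4*log(x - 4) + log(x - 2).
Then F(6) - F(5) = (log(64)) - (log(3)) = log(64/3).

log(64/3)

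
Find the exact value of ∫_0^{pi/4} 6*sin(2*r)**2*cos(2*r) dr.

Let u = sin(2*r), so du = 2*cos(2*r) dr. When r = 0, u = 0; when r = pi/4, u = 1.
The integral becomes 3·∫ u**2 du from 0 to 1, with antiderivative u**3.
Back in r: F(r) = sin(2*r)**3.
Then F(pi/4) - F(0) = (1) - (0) = 1.

1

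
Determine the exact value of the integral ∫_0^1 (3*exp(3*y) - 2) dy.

-3 + exp(3)

An antiderivative is F(y) = exp(3*y) - 2*y.
Then F(1) - F(0) = (-2 + exp(3)) - (1) = -3 + exp(3).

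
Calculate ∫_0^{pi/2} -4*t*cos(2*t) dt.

Integrate by parts once (u = t, dv = -4*cos(2*t) dt).
An antiderivative is F(t) = -2*t*sin(2*t) - cos(2*t).
Then F(pi/2) - F(0) = (1) - (-1) = 2.

2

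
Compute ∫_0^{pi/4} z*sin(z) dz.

Integrate by parts once (u = z, dv = sin(z) dz).
An antiderivative is F(z) = -z*cos(z) + sin(z).
Then F(pi/4) - F(0) = (sqrt(2)*(4 - pi)/8) - (0) = sqrt(2)*(4 - pi)/8.

sqrt(2)*(4 - pi)/8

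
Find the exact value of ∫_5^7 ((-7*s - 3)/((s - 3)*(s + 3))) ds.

-3*log(5) + 2*log(2)

Factor the denominator: s**2 - 9 = (s + 3)(s - 3).
Partial fractions: (-7*s - 3)/((s - 3)*(s + 3)) = -3/(s + 3) - 4/(s - 3).
An antiderivative is F(s) = -4*log(s - 3) - 3*log(s + 3).
Then F(7) - F(5) = (-11*log(2) - 3*log(5)) - (-13*log(2)) = -3*log(5) + 2*log(2).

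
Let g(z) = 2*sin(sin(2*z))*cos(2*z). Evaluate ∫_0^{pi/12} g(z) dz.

1 - cos(1/2)

Let u = sin(2*z), so du = 2*cos(2*z) dz. When z = 0, u = 0; when z = pi/12, u = 1/2.
The integral becomes ∫ sin(u) du from 0 to 1/2, with antiderivative -cos(u).
Back in z: F(z) = -cos(sin(2*z)).
Then F(pi/12) - F(0) = (-cos(1/2)) - (-1) = 1 - cos(1/2).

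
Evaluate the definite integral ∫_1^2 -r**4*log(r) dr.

Integrate by parts once (u = ln r, dv = -r**4 dr).
An antiderivative is F(r) = -r**5*(5*log(r) - 1)/25.
Then F(2) - F(1) = (32/25 - 32*log(2)/5) - (1/25) = 31/25 - 32*log(2)/5.

31/25 - 32*log(2)/5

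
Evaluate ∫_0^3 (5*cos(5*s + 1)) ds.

-sin(1) + sin(16)

Let u = 5*s + 1, so du = 5 ds. When s = 0, u = 1; when s = 3, u = 16.
The integral becomes ∫ cos(u) du from 1 to 16, with antiderivative sin(u).
Back in s: F(s) = sin(5*s + 1).
Then F(3) - F(0) = (sin(16)) - (sin(1)) = -sin(1) + sin(16).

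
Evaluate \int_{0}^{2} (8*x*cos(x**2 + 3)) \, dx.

Let u = x**2 + 3, so du = 2*x dx. When x = 0, u = 3; when x = 2, u = 7.
The integral becomes 4·∫ cos(u) du from 3 to 7, with antiderivative 4*sin(u).
Back in x: F(x) = 4*sin(x**2 + 3).
Then F(2) - F(0) = (4*sin(7)) - (4*sin(3)) = -4*sin(3) + 4*sin(7).

-4*sin(3) + 4*sin(7)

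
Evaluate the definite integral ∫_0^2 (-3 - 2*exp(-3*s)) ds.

An antiderivative is F(s) = -3*s + 2*exp(-3*s)/3.
Then F(2) - F(0) = (-6 + 2*exp(-6)/3) - (2/3) = -20/3 + 2*exp(-6)/3.

-20/3 + 2*exp(-6)/3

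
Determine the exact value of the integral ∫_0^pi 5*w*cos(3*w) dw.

-10/9

Integrate by parts once (u = w, dv = 5*cos(3*w) dw).
An antiderivative is F(w) = 5*w*sin(3*w)/3 + 5*cos(3*w)/9.
Then F(pi) - F(0) = (-5/9) - (5/9) = -10/9.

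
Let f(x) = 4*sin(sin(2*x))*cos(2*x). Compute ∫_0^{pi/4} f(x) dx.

2 - 2*cos(1)

Let u = sin(2*x), so du = 2*cos(2*x) dx. When x = 0, u = 0; when x = pi/4, u = 1.
The integral becomes 2·∫ sin(u) du from 0 to 1, with antiderivative -2*cos(u).
Back in x: F(x) = -2*cos(sin(2*x)).
Then F(pi/4) - F(0) = (-2*cos(1)) - (-2) = 2 - 2*cos(1).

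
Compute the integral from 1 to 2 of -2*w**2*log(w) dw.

14/9 - 16*log(2)/3

Integrate by parts once (u = ln w, dv = -2*w**2 dw).
An antiderivative is F(w) = -2*w**3*(3*log(w) - 1)/9.
Then F(2) - F(1) = (16/9 - 16*log(2)/3) - (2/9) = 14/9 - 16*log(2)/3.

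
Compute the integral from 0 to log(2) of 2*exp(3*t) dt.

Let u = exp(t), so du = exp(t) dt. When t = 0, u = 1; when t = log(2), u = 2.
The integral becomes 2·∫ u**2 du from 1 to 2, with antiderivative 2*u**3/3.
Back in t: F(t) = 2*exp(3*t)/3.
Then F(log(2)) - F(0) = (16/3) - (2/3) = 14/3.

14/3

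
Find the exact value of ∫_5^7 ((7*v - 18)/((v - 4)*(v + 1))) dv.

Factor the denominator: v**2 - 3*v - 4 = (v + 1)(v - 4).
Partial fractions: (7*v - 18)/((v - 4)*(v + 1)) = 5/(v + 1) + 2/(v - 4).
An antiderivative is F(v) = 2*log(v - 4) + 5*log(v + 1).
Then F(7) - F(5) = (2*log(3) + 15*log(2)) - (5*log(2) + 5*log(3)) = -3*log(3) + 10*log(2).

-3*log(3) + 10*log(2)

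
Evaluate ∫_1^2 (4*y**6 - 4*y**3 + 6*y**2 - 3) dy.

By the power rule, an antiderivative is F(y) = 4*y**7/7 - y**4 + 2*y**3 - 3*y.
Then F(2) - F(1) = (470/7) - (-10/7) = 480/7.

480/7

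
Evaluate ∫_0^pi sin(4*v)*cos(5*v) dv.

Use the identity sin(4*v)cos(5*v) = [sin(9*v) + sin(-v)]/2.
An antiderivative is F(v) = cos(v)/2 - cos(9*v)/18.
Then F(pi) - F(0) = (-4/9) - (4/9) = -8/9.

-8/9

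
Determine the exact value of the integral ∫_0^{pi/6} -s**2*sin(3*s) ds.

Integrate by parts twice (u = s^2, dv = -sin(3*s) ds).
An antiderivative is F(s) = s**2*cos(3*s)/3 - 2*s*sin(3*s)/9 - 2*cos(3*s)/27.
Then F(pi/6) - F(0) = (-pi/27) - (-2/27) = 2/27 - pi/27.

2/27 - pi/27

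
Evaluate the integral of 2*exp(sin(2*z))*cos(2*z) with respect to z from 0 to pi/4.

Let u = sin(2*z), so du = 2*cos(2*z) dz. When z = 0, u = 0; when z = pi/4, u = 1.
The integral becomes ∫ exp(u) du from 0 to 1, with antiderivative exp(u).
Back in z: F(z) = exp(sin(2*z)).
Then F(pi/4) - F(0) = (E) - (1) = -1 + E.

-1 + E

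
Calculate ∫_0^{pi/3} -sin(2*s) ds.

An antiderivative is F(s) = cos(2*s)/2.
Then F(pi/3) - F(0) = (-1/4) - (1/2) = -3/4.

-3/4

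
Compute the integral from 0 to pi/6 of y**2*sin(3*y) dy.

Integrate by parts twice (u = y^2, dv = sin(3*y) dy).
An antiderivative is F(y) = -y**2*cos(3*y)/3 + 2*y*sin(3*y)/9 + 2*cos(3*y)/27.
Then F(pi/6) - F(0) = (pi/27) - (2/27) = -2/27 + pi/27.

-2/27 + pi/27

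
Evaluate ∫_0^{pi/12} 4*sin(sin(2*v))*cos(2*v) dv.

2 - 2*cos(1/2)

Let u = sin(2*v), so du = 2*cos(2*v) dv. When v = 0, u = 0; when v = pi/12, u = 1/2.
The integral becomes 2·∫ sin(u) du from 0 to 1/2, with antiderivative -2*cos(u).
Back in v: F(v) = -2*cos(sin(2*v)).
Then F(pi/12) - F(0) = (-2*cos(1/2)) - (-2) = 2 - 2*cos(1/2).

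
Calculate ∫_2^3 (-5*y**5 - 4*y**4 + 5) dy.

By the power rule, an antiderivative is F(y) = -5*y**6/6 - 4*y**5/5 + 5*y.
Then F(3) - F(2) = (-7869/10) - (-1034/15) = -21539/30.

-21539/30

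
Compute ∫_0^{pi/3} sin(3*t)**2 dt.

pi/6

Use the identity sin^2(3*t) = (1 - cos(6*t))/2.
An antiderivative is F(t) = t/2 - sin(6*t)/12.
Then F(pi/3) - F(0) = (pi/6) - (0) = pi/6.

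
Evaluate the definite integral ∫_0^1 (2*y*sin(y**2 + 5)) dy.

Let u = y**2 + 5, so du = 2*y dy. When y = 0, u = 5; when y = 1, u = 6.
The integral becomes ∫ sin(u) du from 5 to 6, with antiderivative -cos(u).
Back in y: F(y) = -cos(y**2 + 5).
Then F(1) - F(0) = (-cos(6)) - (-cos(5)) = -cos(6) + cos(5).

-cos(6) + cos(5)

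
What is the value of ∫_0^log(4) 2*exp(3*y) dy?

Let u = exp(y), so du = exp(y) dy. When y = 0, u = 1; when y = log(4), u = 4.
The integral becomes 2·∫ u**2 du from 1 to 4, with antiderivative 2*u**3/3.
Back in y: F(y) = 2*exp(3*y)/3.
Then F(log(4)) - F(0) = (128/3) - (2/3) = 42.

42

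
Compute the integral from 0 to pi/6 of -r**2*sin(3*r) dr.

Integrate by parts twice (u = r^2, dv = -sin(3*r) dr).
An antiderivative is F(r) = r**2*cos(3*r)/3 - 2*r*sin(3*r)/9 - 2*cos(3*r)/27.
Then F(pi/6) - F(0) = (-pi/27) - (-2/27) = 2/27 - pi/27.

2/27 - pi/27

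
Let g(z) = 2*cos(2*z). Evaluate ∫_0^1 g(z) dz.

sin(2)

Let u = 2*z, so du = 2 dz. When z = 0, u = 0; when z = 1, u = 2.
The integral becomes ∫ cos(u) du from 0 to 2, with antiderivative sin(u).
Back in z: F(z) = sin(2*z).
Then F(1) - F(0) = (sin(2)) - (0) = sin(2).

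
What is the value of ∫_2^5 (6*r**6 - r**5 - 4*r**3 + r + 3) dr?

By the power rule, an antiderivative is F(r) = 6*r**7/7 - r**6/6 - r**4 + r**2/2 + 3*r.
Then F(5) - F(2) = (1339015/21) - (1912/21) = 445701/7.

445701/7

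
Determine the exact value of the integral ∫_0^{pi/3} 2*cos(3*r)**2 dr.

Use the identity cos^2(3*r) = (1 + cos(6*r))/2.
An antiderivative is F(r) = r + sin(6*r)/6.
Then F(pi/3) - F(0) = (pi/3) - (0) = pi/3.

pi/3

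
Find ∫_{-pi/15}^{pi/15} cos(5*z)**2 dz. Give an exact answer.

sqrt(3)/20 + pi/15

Use the identity cos^2(5*z) = (1 + cos(10*z))/2.
An antiderivative is F(z) = z/2 + sin(10*z)/20.
Then F(pi/15) - F(-pi/15) = (sqrt(3)/40 + pi/30) - (-pi/30 - sqrt(3)/40) = sqrt(3)/20 + pi/15.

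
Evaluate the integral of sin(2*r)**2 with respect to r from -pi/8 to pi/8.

-1/4 + pi/8

Use the identity sin^2(2*r) = (1 - cos(4*r))/2.
An antiderivative is F(r) = r/2 - sin(4*r)/8.
Then F(pi/8) - F(-pi/8) = (-1/8 + pi/16) - (1/8 - pi/16) = -1/4 + pi/8.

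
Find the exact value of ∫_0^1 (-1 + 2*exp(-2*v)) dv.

-exp(-2)

An antiderivative is F(v) = -v - exp(-2*v).
Then F(1) - F(0) = (-1 - exp(-2)) - (-1) = -exp(-2).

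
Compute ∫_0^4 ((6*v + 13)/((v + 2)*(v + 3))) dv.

-4*log(3) + 5*log(7)

Factor the denominator: v**2 + 5*v + 6 = (v + 3)(v + 2).
Partial fractions: (6*v + 13)/((v + 2)*(v + 3)) = 5/(v + 3) + 1/(v + 2).
An antiderivative is F(v) = log(v + 2) + 5*log(v + 3).
Then F(4) - F(0) = (log(2) + log(3) + 5*log(7)) - (log(2) + 5*log(3)) = -4*log(3) + 5*log(7).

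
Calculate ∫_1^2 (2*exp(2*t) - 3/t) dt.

An antiderivative is F(t) = exp(2*t) - 3*log(t).
Then F(2) - F(1) = (-log(8) + exp(4)) - (exp(2)) = -exp(2) - log(8) + exp(4).

-exp(2) - log(8) + exp(4)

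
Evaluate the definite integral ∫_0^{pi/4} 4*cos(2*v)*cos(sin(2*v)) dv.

Let u = sin(2*v), so du = 2*cos(2*v) dv. When v = 0, u = 0; when v = pi/4, u = 1.
The integral becomes 2·∫ cos(u) du from 0 to 1, with antiderivative 2*sin(u).
Back in v: F(v) = 2*sin(sin(2*v)).
Then F(pi/4) - F(0) = (2*sin(1)) - (0) = 2*sin(1).

2*sin(1)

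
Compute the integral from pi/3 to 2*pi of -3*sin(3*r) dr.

2

An antiderivative is F(r) = cos(3*r).
Then F(2*pi) - F(pi/3) = (1) - (-1) = 2.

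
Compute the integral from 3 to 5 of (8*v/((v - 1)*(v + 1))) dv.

Factor the denominator: v**2 - 1 = (v + 1)(v - 1).
Partial fractions: 8*v/((v - 1)*(v + 1)) = 4/(v + 1) + 4/(v - 1).
An antiderivative is F(v) = 4*log(v - 1) + 4*log(v + 1).
Then F(5) - F(3) = (4*log(3) + 12*log(2)) - (12*log(2)) = log(81).

log(81)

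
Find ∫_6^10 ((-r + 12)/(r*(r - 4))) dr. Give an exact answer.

-3*log(5) + 5*log(3)

Factor the denominator: r**2 - 4*r = r(r - 4).
Partial fractions: (-r + 12)/(r*(r - 4)) = -3/r + 2/(r - 4).
An antiderivative is F(r) = -3*log(r) + 2*log(r - 4).
Then F(10) - F(6) = (-3*log(5) - log(2) + 2*log(3)) - (-log(54)) = -3*log(5) + 5*log(3).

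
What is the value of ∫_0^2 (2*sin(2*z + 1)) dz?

-cos(5) + cos(1)

Let u = 2*z + 1, so du = 2 dz. When z = 0, u = 1; when z = 2, u = 5.
The integral becomes ∫ sin(u) du from 1 to 5, with antiderivative -cos(u).
Back in z: F(z) = -cos(2*z + 1).
Then F(2) - F(0) = (-cos(5)) - (-cos(1)) = -cos(5) + cos(1).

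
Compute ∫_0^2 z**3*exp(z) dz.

6 + 2*exp(2)

Integrate by parts 3 times (u = z^3, dv = exp(z) dz).
An antiderivative is F(z) = (z**3 - 3*z**2 + 6*z - 6)*exp(z).
Then F(2) - F(0) = (2*exp(2)) - (-6) = 6 + 2*exp(2).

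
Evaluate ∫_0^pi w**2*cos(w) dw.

-2*pi

Integrate by parts twice (u = w^2, dv = cos(w) dw).
An antiderivative is F(w) = w**2*sin(w) + 2*w*cos(w) - 2*sin(w).
Then F(pi) - F(0) = (-2*pi) - (0) = -2*pi.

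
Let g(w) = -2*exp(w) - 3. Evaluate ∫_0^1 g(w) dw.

An antiderivative is F(w) = -3*w - 2*exp(w).
Then F(1) - F(0) = (-2*E - 3) - (-2) = -2*E - 1.

-2*E - 1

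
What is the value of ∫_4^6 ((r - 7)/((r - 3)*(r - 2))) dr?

log(32/81)

Factor the denominator: r**2 - 5*r + 6 = (r - 2)(r - 3).
Partial fractions: (r - 7)/((r - 3)*(r - 2)) = 5/(r - 2) - 4/(r - 3).
An antiderivative is F(r) = -4*log(r - 3) + 5*log(r - 2).
Then F(6) - F(4) = (-4*log(3) + 10*log(2)) - (log(32)) = log(32/81).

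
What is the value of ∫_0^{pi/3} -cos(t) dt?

-sqrt(3)/2

An antiderivative is F(t) = -sin(t).
Then F(pi/3) - F(0) = (-sqrt(3)/2) - (0) = -sqrt(3)/2.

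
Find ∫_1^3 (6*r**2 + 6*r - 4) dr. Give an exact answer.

68

By the power rule, an antiderivative is F(r) = 2*r**3 + 3*r**2 - 4*r.
Then F(3) - F(1) = (69) - (1) = 68.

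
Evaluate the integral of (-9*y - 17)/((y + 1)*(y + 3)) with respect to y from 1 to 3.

-5*log(3) + log(2)

Factor the denominator: y**2 + 4*y + 3 = (y + 3)(y + 1).
Partial fractions: (-9*y - 17)/((y + 1)*(y + 3)) = -5/(y + 3) - 4/(y + 1).
An antiderivative is F(y) = -4*log(y + 1) - 5*log(y + 3).
Then F(3) - F(1) = (-13*log(2) - 5*log(3)) - (-14*log(2)) = -5*log(3) + log(2).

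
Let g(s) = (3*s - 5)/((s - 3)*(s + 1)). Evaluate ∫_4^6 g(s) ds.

Factor the denominator: s**2 - 2*s - 3 = (s + 1)(s - 3).
Partial fractions: (3*s - 5)/((s - 3)*(s + 1)) = 2/(s + 1) + 1/(s - 3).
An antiderivative is F(s) = log(s - 3) + 2*log(s + 1).
Then F(6) - F(4) = (log(3) + 2*log(7)) - (log(25)) = -2*log(5) + log(3) + 2*log(7).

-2*log(5) + log(3) + 2*log(7)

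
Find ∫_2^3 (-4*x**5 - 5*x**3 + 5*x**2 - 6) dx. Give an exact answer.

By the power rule, an antiderivative is F(x) = -2*x**6/3 - 5*x**4/4 + 5*x**3/3 - 6*x.
Then F(3) - F(2) = (-2241/4) - (-184/3) = -5987/12.

-5987/12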